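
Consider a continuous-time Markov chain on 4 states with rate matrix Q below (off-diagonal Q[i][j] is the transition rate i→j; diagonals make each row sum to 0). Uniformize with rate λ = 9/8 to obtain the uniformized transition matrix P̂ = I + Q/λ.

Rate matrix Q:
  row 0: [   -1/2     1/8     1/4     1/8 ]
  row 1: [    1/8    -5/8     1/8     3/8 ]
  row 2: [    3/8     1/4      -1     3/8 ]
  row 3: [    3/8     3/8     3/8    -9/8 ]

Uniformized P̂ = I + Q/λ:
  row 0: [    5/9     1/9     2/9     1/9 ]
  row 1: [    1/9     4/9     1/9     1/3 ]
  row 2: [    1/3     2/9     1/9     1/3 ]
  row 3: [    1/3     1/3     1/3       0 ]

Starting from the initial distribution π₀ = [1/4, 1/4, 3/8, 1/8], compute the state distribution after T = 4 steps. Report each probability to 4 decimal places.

t=0: π = [0.2500, 0.2500, 0.3750, 0.1250]
t=1: π = [0.3333, 0.2639, 0.1667, 0.2361]
t=2: π = [0.3488, 0.2701, 0.2006, 0.1806]
t=3: π = [0.3508, 0.2635, 0.1900, 0.1956]
t=4: π = [0.3527, 0.2635, 0.1936, 0.1902]

π = [0.3527, 0.2635, 0.1936, 0.1902]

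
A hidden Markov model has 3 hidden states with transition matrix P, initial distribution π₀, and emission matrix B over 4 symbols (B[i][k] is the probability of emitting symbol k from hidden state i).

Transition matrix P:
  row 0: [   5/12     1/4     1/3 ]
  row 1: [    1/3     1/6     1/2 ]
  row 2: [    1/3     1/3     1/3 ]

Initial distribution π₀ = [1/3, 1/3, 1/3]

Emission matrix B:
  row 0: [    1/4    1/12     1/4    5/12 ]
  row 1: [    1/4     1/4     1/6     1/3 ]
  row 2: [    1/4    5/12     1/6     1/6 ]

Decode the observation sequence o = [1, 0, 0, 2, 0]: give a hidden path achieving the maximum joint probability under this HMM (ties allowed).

t=0: δ = [2.778e-02, 8.333e-02, 1.389e-01]  (obs o_0=1)
t=1: δ = [1.157e-02, 1.157e-02, 1.157e-02]  ψ = [2, 2, 2]  (obs o_1=0)
t=2: δ = [1.206e-03, 9.645e-04, 1.447e-03]  ψ = [0, 2, 1]  (obs o_2=0)
t=3: δ = [1.256e-04, 8.038e-05, 8.038e-05]  ψ = [0, 2, 1]  (obs o_3=2)
t=4: δ = [1.308e-05, 7.849e-06, 1.047e-05]  ψ = [0, 0, 0]  (obs o_4=0)
backtrack: best end state = 0; path = [2, 0, 0, 0, 0]

path = [2, 0, 0, 0, 0]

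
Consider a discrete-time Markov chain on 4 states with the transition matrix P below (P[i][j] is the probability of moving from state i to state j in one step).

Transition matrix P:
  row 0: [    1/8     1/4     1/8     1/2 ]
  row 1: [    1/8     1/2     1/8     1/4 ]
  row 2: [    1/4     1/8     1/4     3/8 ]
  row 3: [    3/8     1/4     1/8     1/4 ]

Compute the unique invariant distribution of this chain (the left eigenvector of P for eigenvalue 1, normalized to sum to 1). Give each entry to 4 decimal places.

Balance equations π_j = Σ_i π_i·P[i][j]:
  π_0 = 1/8·π_0 + 1/8·π_1 + 1/4·π_2 + 3/8·π_3
  π_1 = 1/4·π_0 + 1/2·π_1 + 1/8·π_2 + 1/4·π_3
  π_2 = 1/8·π_0 + 1/8·π_1 + 1/4·π_2 + 1/8·π_3
  normalize: π_0 + π_1 + π_2 + π_3 = 1
Solving the linear system gives exactly π = [47/210, 13/42, 1/7, 34/105].

π = [0.2238, 0.3095, 0.1429, 0.3238]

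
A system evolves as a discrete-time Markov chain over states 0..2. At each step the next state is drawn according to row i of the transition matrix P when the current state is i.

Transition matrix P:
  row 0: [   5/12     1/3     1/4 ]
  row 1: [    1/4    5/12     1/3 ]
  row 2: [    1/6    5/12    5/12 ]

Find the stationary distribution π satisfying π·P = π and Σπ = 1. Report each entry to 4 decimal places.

Balance equations π_j = Σ_i π_i·P[i][j]:
  π_0 = 5/12·π_0 + 1/4·π_1 + 1/6·π_2
  π_1 = 1/3·π_0 + 5/12·π_1 + 5/12·π_2
  normalize: π_0 + π_1 + π_2 = 1
Solving the linear system gives exactly π = [29/109, 43/109, 37/109].

π = [0.2661, 0.3945, 0.3394]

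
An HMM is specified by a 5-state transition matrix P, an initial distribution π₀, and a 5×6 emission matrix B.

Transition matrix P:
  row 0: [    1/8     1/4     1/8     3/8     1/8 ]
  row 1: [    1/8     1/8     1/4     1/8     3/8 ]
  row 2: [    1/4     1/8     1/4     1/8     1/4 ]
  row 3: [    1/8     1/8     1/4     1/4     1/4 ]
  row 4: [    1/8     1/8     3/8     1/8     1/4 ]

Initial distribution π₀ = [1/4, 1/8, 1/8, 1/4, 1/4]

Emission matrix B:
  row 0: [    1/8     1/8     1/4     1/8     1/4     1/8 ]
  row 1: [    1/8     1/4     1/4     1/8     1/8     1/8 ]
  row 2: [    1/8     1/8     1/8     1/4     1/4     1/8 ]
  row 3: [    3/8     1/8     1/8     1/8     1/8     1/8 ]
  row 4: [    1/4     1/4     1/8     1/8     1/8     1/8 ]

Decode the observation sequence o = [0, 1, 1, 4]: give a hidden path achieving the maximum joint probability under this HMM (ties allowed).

t=0: δ = [3.125e-02, 1.562e-02, 1.562e-02, 9.375e-02, 6.250e-02]  (obs o_0=0)
t=1: δ = [1.465e-03, 2.930e-03, 2.930e-03, 2.930e-03, 5.859e-03]  ψ = [3, 3, 3, 3, 3]  (obs o_1=1)
t=2: δ = [9.155e-05, 1.831e-04, 2.747e-04, 9.155e-05, 3.662e-04]  ψ = [2, 4, 4, 3, 4]  (obs o_2=1)
t=3: δ = [1.717e-05, 5.722e-06, 3.433e-05, 5.722e-06, 1.144e-05]  ψ = [2, 4, 4, 4, 4]  (obs o_3=4)
backtrack: best end state = 2; path = [3, 4, 4, 2]

path = [3, 4, 4, 2]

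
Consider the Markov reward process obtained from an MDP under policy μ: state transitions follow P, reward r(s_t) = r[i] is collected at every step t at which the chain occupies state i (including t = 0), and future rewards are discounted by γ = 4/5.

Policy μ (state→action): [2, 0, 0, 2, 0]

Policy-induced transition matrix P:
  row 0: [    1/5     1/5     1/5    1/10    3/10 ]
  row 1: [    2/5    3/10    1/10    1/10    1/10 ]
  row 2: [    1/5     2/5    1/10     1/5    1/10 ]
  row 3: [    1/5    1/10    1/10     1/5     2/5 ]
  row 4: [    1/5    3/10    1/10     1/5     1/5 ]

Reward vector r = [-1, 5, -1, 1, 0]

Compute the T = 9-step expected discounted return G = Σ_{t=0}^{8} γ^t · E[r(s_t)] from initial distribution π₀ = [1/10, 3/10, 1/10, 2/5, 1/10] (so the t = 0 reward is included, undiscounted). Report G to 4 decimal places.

t=0: π = [0.1000, 0.3000, 0.1000, 0.4000, 0.1000], E[r] = 1.7000, γ^t·E[r] = 1.700000, running G = 1.700000
t=1: π = [0.2600, 0.2200, 0.1100, 0.1600, 0.2500], E[r] = 0.8900, γ^t·E[r] = 0.712000, running G = 2.412000
t=2: π = [0.2440, 0.2530, 0.1260, 0.1520, 0.2250], E[r] = 1.0470, γ^t·E[r] = 0.670080, running G = 3.082080
t=3: π = [0.2506, 0.2578, 0.1244, 0.1503, 0.2169], E[r] = 1.0643, γ^t·E[r] = 0.544922, running G = 3.627002
t=4: π = [0.2516, 0.2573, 0.1251, 0.1492, 0.2169], E[r] = 1.0591, γ^t·E[r] = 0.433824, running G = 4.060825
t=5: π = [0.2515, 0.2575, 0.1252, 0.1491, 0.2168], E[r] = 1.0601, γ^t·E[r] = 0.347368, running G = 4.408193
t=6: π = [0.2515, 0.2575, 0.1251, 0.1491, 0.2167], E[r] = 1.0602, γ^t·E[r] = 0.277921, running G = 4.686114
t=7: π = [0.2515, 0.2575, 0.1252, 0.1491, 0.2167], E[r] = 1.0602, γ^t·E[r] = 0.222331, running G = 4.908445
t=8: π = [0.2515, 0.2575, 0.1252, 0.1491, 0.2167], E[r] = 1.0602, γ^t·E[r] = 0.177865, running G = 5.086310

G = 5.0863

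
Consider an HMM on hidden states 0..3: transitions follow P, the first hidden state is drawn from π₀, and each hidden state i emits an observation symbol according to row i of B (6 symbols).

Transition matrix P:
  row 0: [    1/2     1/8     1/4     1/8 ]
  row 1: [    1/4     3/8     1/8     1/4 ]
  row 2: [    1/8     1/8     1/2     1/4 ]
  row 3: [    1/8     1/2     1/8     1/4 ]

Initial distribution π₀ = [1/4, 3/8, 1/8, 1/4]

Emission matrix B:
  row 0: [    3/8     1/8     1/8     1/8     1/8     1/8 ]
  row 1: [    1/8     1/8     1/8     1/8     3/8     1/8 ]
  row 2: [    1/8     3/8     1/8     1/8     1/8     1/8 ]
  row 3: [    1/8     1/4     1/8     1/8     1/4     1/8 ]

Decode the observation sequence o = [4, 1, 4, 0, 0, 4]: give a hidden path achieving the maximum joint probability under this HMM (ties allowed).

t=0: δ = [3.125e-02, 1.406e-01, 1.562e-02, 6.250e-02]  (obs o_0=4)
t=1: δ = [4.395e-03, 6.592e-03, 6.592e-03, 8.789e-03]  ψ = [1, 1, 1, 1]  (obs o_1=1)
t=2: δ = [2.747e-04, 1.648e-03, 4.120e-04, 5.493e-04]  ψ = [0, 3, 2, 3]  (obs o_2=4)
t=3: δ = [1.545e-04, 7.725e-05, 2.575e-05, 5.150e-05]  ψ = [1, 1, 1, 1]  (obs o_3=0)
t=4: δ = [2.897e-05, 3.621e-06, 4.828e-06, 2.414e-06]  ψ = [0, 1, 0, 0]  (obs o_4=0)
t=5: δ = [1.810e-06, 1.358e-06, 9.052e-07, 9.052e-07]  ψ = [0, 0, 0, 0]  (obs o_5=4)
backtrack: best end state = 0; path = [1, 3, 1, 0, 0, 0]

path = [1, 3, 1, 0, 0, 0]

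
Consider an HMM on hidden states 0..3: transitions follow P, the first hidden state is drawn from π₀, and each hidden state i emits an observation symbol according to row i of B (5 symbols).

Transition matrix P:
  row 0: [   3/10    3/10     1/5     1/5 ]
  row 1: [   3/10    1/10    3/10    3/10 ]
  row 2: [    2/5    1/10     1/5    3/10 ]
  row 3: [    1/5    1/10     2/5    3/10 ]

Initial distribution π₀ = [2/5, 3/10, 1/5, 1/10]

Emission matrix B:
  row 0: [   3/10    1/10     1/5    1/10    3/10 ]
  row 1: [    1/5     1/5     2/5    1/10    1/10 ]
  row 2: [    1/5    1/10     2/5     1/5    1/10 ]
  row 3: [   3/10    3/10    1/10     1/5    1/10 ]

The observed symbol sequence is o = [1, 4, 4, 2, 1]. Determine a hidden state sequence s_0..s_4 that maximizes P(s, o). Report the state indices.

t=0: δ = [4.000e-02, 6.000e-02, 2.000e-02, 3.000e-02]  (obs o_0=1)
t=1: δ = [5.400e-03, 1.200e-03, 1.800e-03, 1.800e-03]  ψ = [1, 0, 1, 1]  (obs o_1=4)
t=2: δ = [4.860e-04, 1.620e-04, 1.080e-04, 1.080e-04]  ψ = [0, 0, 0, 0]  (obs o_2=4)
t=3: δ = [2.916e-05, 5.832e-05, 3.888e-05, 9.720e-06]  ψ = [0, 0, 0, 0]  (obs o_3=2)
t=4: δ = [1.750e-06, 1.750e-06, 1.750e-06, 5.249e-06]  ψ = [1, 0, 1, 1]  (obs o_4=1)
backtrack: best end state = 3; path = [1, 0, 0, 1, 3]

path = [1, 0, 0, 1, 3]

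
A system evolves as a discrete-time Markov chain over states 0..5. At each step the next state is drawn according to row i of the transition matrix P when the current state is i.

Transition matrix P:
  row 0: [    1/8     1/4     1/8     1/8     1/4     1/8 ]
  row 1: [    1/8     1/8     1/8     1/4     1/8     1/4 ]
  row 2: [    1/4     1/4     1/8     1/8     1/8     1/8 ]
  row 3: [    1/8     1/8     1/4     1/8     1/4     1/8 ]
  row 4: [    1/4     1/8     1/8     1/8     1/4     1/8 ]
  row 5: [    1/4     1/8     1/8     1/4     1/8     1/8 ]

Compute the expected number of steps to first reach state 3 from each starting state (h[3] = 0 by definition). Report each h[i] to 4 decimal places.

h = [6.0042, 5.2524, 5.9925, 0.0000, 6.0982, 5.3359]

First-step conditioning: h[3] = 0; for i ≠ 3, h[i] = 1 + Σ_k P[i][k]·h[k].
  h[0] = 1 + 1/8·h[0] + 1/4·h[1] + 1/8·h[2] + 1/4·h[4] + 1/8·h[5]
  h[1] = 1 + 1/8·h[0] + 1/8·h[1] + 1/8·h[2] + 1/8·h[4] + 1/4·h[5]
  h[2] = 1 + 1/4·h[0] + 1/4·h[1] + 1/8·h[2] + 1/8·h[4] + 1/8·h[5]
  h[4] = 1 + 1/4·h[0] + 1/8·h[1] + 1/8·h[2] + 1/4·h[4] + 1/8·h[5]
  h[5] = 1 + 1/4·h[0] + 1/8·h[1] + 1/8·h[2] + 1/8·h[4] + 1/8·h[5]
Solving the 5×5 linear system over states ≠ 3 gives exactly h = [36800/6129, 32192/6129, 36728/6129, 0, 37376/6129, 32704/6129] (h[3] = 0 is the target).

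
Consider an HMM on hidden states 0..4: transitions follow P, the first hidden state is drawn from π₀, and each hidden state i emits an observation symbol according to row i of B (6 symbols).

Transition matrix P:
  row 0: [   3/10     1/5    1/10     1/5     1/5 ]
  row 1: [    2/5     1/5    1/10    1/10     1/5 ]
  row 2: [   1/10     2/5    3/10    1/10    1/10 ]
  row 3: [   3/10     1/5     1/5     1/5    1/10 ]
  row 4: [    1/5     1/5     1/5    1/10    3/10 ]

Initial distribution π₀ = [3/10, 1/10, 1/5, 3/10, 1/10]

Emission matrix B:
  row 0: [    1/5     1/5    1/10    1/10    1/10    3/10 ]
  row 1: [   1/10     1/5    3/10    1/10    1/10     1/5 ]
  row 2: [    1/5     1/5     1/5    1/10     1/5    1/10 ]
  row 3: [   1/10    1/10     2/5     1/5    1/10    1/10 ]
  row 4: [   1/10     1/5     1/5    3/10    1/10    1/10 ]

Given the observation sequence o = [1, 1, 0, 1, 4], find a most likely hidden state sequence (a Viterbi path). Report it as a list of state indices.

path = [2, 2, 2, 2, 2]

t=0: δ = [6.000e-02, 2.000e-02, 4.000e-02, 3.000e-02, 2.000e-02]  (obs o_0=1)
t=1: δ = [3.600e-03, 3.200e-03, 2.400e-03, 1.200e-03, 2.400e-03]  ψ = [0, 2, 2, 0, 0]  (obs o_1=1)
t=2: δ = [2.560e-04, 9.600e-05, 1.440e-04, 7.200e-05, 7.200e-05]  ψ = [1, 2, 2, 0, 0]  (obs o_2=0)
t=3: δ = [1.536e-05, 1.152e-05, 8.640e-06, 5.120e-06, 1.024e-05]  ψ = [0, 2, 2, 0, 0]  (obs o_3=1)
t=4: δ = [4.608e-07, 3.456e-07, 5.184e-07, 3.072e-07, 3.072e-07]  ψ = [0, 2, 2, 0, 0]  (obs o_4=4)
backtrack: best end state = 2; path = [2, 2, 2, 2, 2]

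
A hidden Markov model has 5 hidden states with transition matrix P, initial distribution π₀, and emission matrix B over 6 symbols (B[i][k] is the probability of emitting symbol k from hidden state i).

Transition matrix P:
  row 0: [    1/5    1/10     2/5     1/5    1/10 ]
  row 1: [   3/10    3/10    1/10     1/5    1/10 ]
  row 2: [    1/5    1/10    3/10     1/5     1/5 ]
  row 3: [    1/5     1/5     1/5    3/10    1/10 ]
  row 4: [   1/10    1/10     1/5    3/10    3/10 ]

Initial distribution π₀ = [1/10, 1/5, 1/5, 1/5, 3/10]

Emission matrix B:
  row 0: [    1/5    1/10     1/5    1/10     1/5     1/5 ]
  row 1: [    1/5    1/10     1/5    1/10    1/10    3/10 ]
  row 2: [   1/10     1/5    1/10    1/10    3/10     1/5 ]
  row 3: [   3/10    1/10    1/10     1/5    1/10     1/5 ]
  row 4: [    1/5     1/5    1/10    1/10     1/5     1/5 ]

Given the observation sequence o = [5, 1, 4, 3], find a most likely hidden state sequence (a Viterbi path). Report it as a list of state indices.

t=0: δ = [2.000e-02, 6.000e-02, 4.000e-02, 4.000e-02, 6.000e-02]  (obs o_0=5)
t=1: δ = [1.800e-03, 1.800e-03, 2.400e-03, 1.800e-03, 3.600e-03]  ψ = [1, 1, 2, 4, 4]  (obs o_1=1)
t=2: δ = [1.080e-04, 5.400e-05, 2.160e-04, 1.080e-04, 2.160e-04]  ψ = [1, 1, 0, 4, 4]  (obs o_2=4)
t=3: δ = [4.320e-06, 2.160e-06, 6.480e-06, 1.296e-05, 6.480e-06]  ψ = [2, 2, 2, 4, 4]  (obs o_3=3)
backtrack: best end state = 3; path = [4, 4, 4, 3]

path = [4, 4, 4, 3]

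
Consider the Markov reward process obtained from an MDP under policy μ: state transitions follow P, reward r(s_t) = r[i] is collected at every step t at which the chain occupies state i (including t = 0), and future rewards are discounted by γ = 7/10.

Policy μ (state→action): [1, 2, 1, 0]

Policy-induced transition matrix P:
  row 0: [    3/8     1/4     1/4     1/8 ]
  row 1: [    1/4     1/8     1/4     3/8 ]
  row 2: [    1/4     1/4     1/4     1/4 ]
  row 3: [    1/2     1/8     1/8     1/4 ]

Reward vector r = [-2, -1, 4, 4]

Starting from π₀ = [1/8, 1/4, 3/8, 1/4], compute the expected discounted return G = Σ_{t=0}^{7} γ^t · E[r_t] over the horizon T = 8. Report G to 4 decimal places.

G = 4.0615

t=0: π = [0.1250, 0.2500, 0.3750, 0.2500], E[r] = 2.0000, γ^t·E[r] = 2.000000, running G = 2.000000
t=1: π = [0.3281, 0.1875, 0.2188, 0.2656], E[r] = 1.0938, γ^t·E[r] = 0.765625, running G = 2.765625
t=2: π = [0.3574, 0.1934, 0.2168, 0.2324], E[r] = 0.8887, γ^t·E[r] = 0.435449, running G = 3.201074
t=3: π = [0.3528, 0.1968, 0.2209, 0.2295], E[r] = 0.8994, γ^t·E[r] = 0.308499, running G = 3.509573
t=4: π = [0.3515, 0.1967, 0.2213, 0.2305], E[r] = 0.9076, γ^t·E[r] = 0.217913, running G = 3.727486
t=5: π = [0.3516, 0.1966, 0.2212, 0.2307], E[r] = 0.9077, γ^t·E[r] = 0.152550, running G = 3.880036
t=6: π = [0.3516, 0.1966, 0.2212, 0.2306], E[r] = 0.9074, γ^t·E[r] = 0.106752, running G = 3.986789
t=7: π = [0.3516, 0.1966, 0.2212, 0.2306], E[r] = 0.9074, γ^t·E[r] = 0.074725, running G = 4.061514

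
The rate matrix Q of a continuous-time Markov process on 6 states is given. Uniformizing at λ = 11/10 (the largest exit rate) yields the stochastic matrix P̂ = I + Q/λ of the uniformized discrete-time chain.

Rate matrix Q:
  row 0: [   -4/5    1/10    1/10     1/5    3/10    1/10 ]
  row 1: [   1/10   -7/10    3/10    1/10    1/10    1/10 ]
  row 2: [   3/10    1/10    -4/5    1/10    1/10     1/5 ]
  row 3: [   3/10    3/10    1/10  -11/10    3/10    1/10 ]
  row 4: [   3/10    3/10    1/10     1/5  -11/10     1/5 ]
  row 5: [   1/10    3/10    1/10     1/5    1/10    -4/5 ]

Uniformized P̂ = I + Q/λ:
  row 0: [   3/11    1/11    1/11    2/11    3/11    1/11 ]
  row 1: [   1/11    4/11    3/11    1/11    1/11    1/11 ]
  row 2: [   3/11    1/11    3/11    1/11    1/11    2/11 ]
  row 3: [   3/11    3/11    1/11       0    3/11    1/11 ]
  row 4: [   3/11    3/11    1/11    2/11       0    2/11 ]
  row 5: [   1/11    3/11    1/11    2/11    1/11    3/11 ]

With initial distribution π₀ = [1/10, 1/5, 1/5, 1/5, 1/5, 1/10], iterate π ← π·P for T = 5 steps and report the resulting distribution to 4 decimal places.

π = [0.2053, 0.2266, 0.1615, 0.1240, 0.1382, 0.1444]

t=0: π = [0.1000, 0.2000, 0.2000, 0.2000, 0.2000, 0.1000]
t=1: π = [0.2182, 0.2364, 0.1636, 0.1091, 0.1273, 0.1455]
t=2: π = [0.2033, 0.2248, 0.1636, 0.1256, 0.1388, 0.1438]
t=3: π = [0.2057, 0.2264, 0.1615, 0.1237, 0.1381, 0.1446]
t=4: π = [0.2053, 0.2265, 0.1615, 0.1241, 0.1382, 0.1444]
t=5: π = [0.2053, 0.2266, 0.1615, 0.1240, 0.1382, 0.1444]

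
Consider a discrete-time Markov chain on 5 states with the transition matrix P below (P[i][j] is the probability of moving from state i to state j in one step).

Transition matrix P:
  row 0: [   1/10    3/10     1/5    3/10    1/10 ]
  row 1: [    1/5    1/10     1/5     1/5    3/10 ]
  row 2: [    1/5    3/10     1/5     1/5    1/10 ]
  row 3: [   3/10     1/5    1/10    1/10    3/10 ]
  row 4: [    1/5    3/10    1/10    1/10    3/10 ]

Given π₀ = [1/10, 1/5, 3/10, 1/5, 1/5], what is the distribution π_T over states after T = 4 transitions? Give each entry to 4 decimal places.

t=0: π = [0.1000, 0.2000, 0.3000, 0.2000, 0.2000]
t=1: π = [0.2100, 0.2400, 0.1600, 0.1700, 0.2200]
t=2: π = [0.1960, 0.2350, 0.1610, 0.1820, 0.2260]
t=3: π = [0.1986, 0.2348, 0.1592, 0.1788, 0.2286]
t=4: π = [0.1980, 0.2352, 0.1593, 0.1791, 0.2284]

π = [0.1980, 0.2352, 0.1593, 0.1791, 0.2284]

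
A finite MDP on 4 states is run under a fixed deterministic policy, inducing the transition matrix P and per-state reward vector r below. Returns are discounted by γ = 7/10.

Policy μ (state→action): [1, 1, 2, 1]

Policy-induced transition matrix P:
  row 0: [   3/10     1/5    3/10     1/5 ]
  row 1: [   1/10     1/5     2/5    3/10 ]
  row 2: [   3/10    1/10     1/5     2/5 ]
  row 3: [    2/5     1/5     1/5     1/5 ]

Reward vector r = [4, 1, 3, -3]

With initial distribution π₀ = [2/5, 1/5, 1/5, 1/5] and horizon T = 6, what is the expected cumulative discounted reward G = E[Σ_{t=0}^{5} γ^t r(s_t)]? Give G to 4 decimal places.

t=0: π = [0.4000, 0.2000, 0.2000, 0.2000], E[r] = 1.8000, γ^t·E[r] = 1.800000, running G = 1.800000
t=1: π = [0.2800, 0.1800, 0.2800, 0.2600], E[r] = 1.3600, γ^t·E[r] = 0.952000, running G = 2.752000
t=2: π = [0.2900, 0.1720, 0.2640, 0.2740], E[r] = 1.3020, γ^t·E[r] = 0.637980, running G = 3.389980
t=3: π = [0.2930, 0.1736, 0.2634, 0.2700], E[r] = 1.3258, γ^t·E[r] = 0.454749, running G = 3.844729
t=4: π = [0.2923, 0.1737, 0.2640, 0.2700], E[r] = 1.3247, γ^t·E[r] = 0.318065, running G = 4.162795
t=5: π = [0.2923, 0.1736, 0.2640, 0.2702], E[r] = 1.3241, γ^t·E[r] = 0.222534, running G = 4.385329

G = 4.3853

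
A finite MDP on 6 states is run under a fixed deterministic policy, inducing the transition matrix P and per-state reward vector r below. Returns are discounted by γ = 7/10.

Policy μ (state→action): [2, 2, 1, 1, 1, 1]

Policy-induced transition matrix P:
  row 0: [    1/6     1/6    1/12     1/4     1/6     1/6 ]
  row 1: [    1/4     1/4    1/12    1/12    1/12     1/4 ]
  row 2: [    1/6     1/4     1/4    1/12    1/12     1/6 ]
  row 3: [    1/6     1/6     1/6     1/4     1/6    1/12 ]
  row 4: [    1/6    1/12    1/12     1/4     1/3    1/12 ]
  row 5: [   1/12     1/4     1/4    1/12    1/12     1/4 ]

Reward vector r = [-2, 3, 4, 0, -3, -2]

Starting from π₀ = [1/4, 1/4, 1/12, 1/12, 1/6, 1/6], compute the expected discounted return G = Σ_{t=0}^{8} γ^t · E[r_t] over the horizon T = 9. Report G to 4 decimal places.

t=0: π = [0.2500, 0.2500, 0.0833, 0.0833, 0.1667, 0.1667], E[r] = -0.2500, γ^t·E[r] = -0.250000, running G = -0.250000
t=1: π = [0.1736, 0.1944, 0.1319, 0.1667, 0.1528, 0.1806], E[r] = -0.0556, γ^t·E[r] = -0.038889, running G = -0.288889
t=2: π = [0.1678, 0.1962, 0.1493, 0.1655, 0.1499, 0.1713], E[r] = 0.0579, γ^t·E[r] = 0.028356, running G = -0.260532
t=3: π = [0.1687, 0.1972, 0.1506, 0.1639, 0.1486, 0.1710], E[r] = 0.0687, γ^t·E[r] = 0.023571, running G = -0.236961
t=4: π = [0.1689, 0.1975, 0.1506, 0.1635, 0.1482, 0.1713], E[r] = 0.0700, γ^t·E[r] = 0.016798, running G = -0.220163
t=5: π = [0.1689, 0.1976, 0.1506, 0.1634, 0.1481, 0.1714], E[r] = 0.0705, γ^t·E[r] = 0.011841, running G = -0.208322
t=6: π = [0.1688, 0.1976, 0.1506, 0.1634, 0.1480, 0.1715], E[r] = 0.0706, γ^t·E[r] = 0.008311, running G = -0.200011
t=7: π = [0.1688, 0.1976, 0.1506, 0.1634, 0.1480, 0.1715], E[r] = 0.0707, γ^t·E[r] = 0.005823, running G = -0.194187
t=8: π = [0.1688, 0.1976, 0.1506, 0.1634, 0.1480, 0.1715], E[r] = 0.0707, γ^t·E[r] = 0.004077, running G = -0.190110

G = -0.1901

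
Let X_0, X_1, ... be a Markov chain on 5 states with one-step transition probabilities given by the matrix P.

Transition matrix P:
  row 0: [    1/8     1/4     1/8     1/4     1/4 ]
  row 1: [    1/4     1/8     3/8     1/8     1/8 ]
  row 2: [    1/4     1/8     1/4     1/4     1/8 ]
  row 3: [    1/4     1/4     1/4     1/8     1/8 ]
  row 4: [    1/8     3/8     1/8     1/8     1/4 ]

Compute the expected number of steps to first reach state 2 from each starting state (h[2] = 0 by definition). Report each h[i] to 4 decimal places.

h = [4.8149, 3.8102, 0.0000, 4.2865, 4.7553]

First-step conditioning: h[2] = 0; for i ≠ 2, h[i] = 1 + Σ_k P[i][k]·h[k].
  h[0] = 1 + 1/8·h[0] + 1/4·h[1] + 1/4·h[3] + 1/4·h[4]
  h[1] = 1 + 1/4·h[0] + 1/8·h[1] + 1/8·h[3] + 1/8·h[4]
  h[3] = 1 + 1/4·h[0] + 1/4·h[1] + 1/8·h[3] + 1/8·h[4]
  h[4] = 1 + 1/8·h[0] + 3/8·h[1] + 1/8·h[3] + 1/4·h[4]
Solving the 4×4 linear system over states ≠ 2 gives exactly h = [5176/1075, 4096/1075, 0, 4608/1075, 5112/1075] (h[2] = 0 is the target).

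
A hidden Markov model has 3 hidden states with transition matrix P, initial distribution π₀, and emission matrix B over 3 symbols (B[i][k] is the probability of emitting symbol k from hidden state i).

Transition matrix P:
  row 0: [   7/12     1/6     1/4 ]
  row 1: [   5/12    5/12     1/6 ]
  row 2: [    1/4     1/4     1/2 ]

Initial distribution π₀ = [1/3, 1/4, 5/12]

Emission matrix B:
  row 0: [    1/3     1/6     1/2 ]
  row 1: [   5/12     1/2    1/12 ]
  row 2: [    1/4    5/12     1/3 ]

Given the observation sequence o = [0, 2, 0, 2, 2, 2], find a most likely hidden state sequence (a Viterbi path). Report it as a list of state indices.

path = [0, 0, 0, 0, 0, 0]

t=0: δ = [1.111e-01, 1.042e-01, 1.042e-01]  (obs o_0=0)
t=1: δ = [3.241e-02, 3.617e-03, 1.736e-02]  ψ = [0, 1, 2]  (obs o_1=2)
t=2: δ = [6.301e-03, 2.251e-03, 2.170e-03]  ψ = [0, 0, 2]  (obs o_2=0)
t=3: δ = [1.838e-03, 8.752e-05, 5.251e-04]  ψ = [0, 0, 0]  (obs o_3=2)
t=4: δ = [5.361e-04, 2.553e-05, 1.532e-04]  ψ = [0, 0, 0]  (obs o_4=2)
t=5: δ = [1.564e-04, 7.445e-06, 4.467e-05]  ψ = [0, 0, 0]  (obs o_5=2)
backtrack: best end state = 0; path = [0, 0, 0, 0, 0, 0]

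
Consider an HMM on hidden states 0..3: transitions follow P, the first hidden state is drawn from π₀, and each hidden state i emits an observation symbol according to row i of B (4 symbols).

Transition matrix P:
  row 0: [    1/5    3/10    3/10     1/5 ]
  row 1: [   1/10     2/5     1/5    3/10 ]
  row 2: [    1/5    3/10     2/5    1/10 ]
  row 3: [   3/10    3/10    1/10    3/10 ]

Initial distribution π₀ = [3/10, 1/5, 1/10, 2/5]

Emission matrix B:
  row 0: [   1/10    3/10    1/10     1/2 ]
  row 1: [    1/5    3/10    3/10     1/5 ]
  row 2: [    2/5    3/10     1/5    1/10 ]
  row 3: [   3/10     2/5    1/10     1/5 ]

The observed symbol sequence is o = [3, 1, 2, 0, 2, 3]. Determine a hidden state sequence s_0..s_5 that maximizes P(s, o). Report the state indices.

t=0: δ = [1.500e-01, 4.000e-02, 1.000e-02, 8.000e-02]  (obs o_0=3)
t=1: δ = [9.000e-03, 1.350e-02, 1.350e-02, 1.200e-02]  ψ = [0, 0, 0, 0]  (obs o_1=1)
t=2: δ = [3.600e-04, 1.620e-03, 1.080e-03, 4.050e-04]  ψ = [3, 1, 2, 1]  (obs o_2=2)
t=3: δ = [2.160e-05, 1.296e-04, 1.728e-04, 1.458e-04]  ψ = [2, 1, 2, 1]  (obs o_3=0)
t=4: δ = [4.374e-06, 1.555e-05, 1.382e-05, 4.374e-06]  ψ = [3, 1, 2, 3]  (obs o_4=2)
t=5: δ = [1.382e-06, 1.244e-06, 5.530e-07, 9.331e-07]  ψ = [2, 1, 2, 1]  (obs o_5=3)
backtrack: best end state = 0; path = [0, 2, 2, 2, 2, 0]

path = [0, 2, 2, 2, 2, 0]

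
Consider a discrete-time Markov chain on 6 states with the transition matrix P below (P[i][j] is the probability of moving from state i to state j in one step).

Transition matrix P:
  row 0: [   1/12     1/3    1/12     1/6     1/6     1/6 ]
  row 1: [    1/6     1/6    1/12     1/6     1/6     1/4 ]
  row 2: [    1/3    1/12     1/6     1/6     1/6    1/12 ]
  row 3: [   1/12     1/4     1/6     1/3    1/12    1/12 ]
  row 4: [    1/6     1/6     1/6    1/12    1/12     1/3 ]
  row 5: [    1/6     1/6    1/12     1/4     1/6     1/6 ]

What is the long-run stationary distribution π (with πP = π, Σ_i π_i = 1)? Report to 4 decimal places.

π = [0.1569, 0.1997, 0.1220, 0.2041, 0.1381, 0.1792]

Balance equations π_j = Σ_i π_i·P[i][j]:
  π_0 = 1/12·π_0 + 1/6·π_1 + 1/3·π_2 + 1/12·π_3 + 1/6·π_4 + 1/6·π_5
  π_1 = 1/3·π_0 + 1/6·π_1 + 1/12·π_2 + 1/4·π_3 + 1/6·π_4 + 1/6·π_5
  π_2 = 1/12·π_0 + 1/12·π_1 + 1/6·π_2 + 1/6·π_3 + 1/6·π_4 + 1/12·π_5
  π_3 = 1/6·π_0 + 1/6·π_1 + 1/6·π_2 + 1/3·π_3 + 1/12·π_4 + 1/4·π_5
  π_4 = 1/6·π_0 + 1/6·π_1 + 1/6·π_2 + 1/12·π_3 + 1/12·π_4 + 1/6·π_5
  normalize: π_0 + π_1 + π_2 + π_3 + π_4 + π_5 = 1
Solving the linear system gives exactly π = [2251/14345, 9738/48773, 29757/243865, 49773/243865, 33689/243865, 43689/243865].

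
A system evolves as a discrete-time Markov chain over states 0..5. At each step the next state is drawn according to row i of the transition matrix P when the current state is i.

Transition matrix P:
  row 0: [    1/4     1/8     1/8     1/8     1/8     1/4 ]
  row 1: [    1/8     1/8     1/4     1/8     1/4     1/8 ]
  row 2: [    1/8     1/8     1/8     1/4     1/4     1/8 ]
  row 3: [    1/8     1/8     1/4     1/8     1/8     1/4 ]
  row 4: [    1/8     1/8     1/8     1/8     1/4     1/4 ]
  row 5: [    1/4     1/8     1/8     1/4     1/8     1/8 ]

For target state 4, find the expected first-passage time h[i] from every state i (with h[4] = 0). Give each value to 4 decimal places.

h = [6.2172, 5.3429, 5.4291, 6.1187, 0.0000, 6.2063]

First-step conditioning: h[4] = 0; for i ≠ 4, h[i] = 1 + Σ_k P[i][k]·h[k].
  h[0] = 1 + 1/4·h[0] + 1/8·h[1] + 1/8·h[2] + 1/8·h[3] + 1/4·h[5]
  h[1] = 1 + 1/8·h[0] + 1/8·h[1] + 1/4·h[2] + 1/8·h[3] + 1/8·h[5]
  h[2] = 1 + 1/8·h[0] + 1/8·h[1] + 1/8·h[2] + 1/4·h[3] + 1/8·h[5]
  h[3] = 1 + 1/8·h[0] + 1/8·h[1] + 1/4·h[2] + 1/8·h[3] + 1/4·h[5]
  h[5] = 1 + 1/4·h[0] + 1/8·h[1] + 1/8·h[2] + 1/4·h[3] + 1/8·h[5]
Solving the 5×5 linear system over states ≠ 4 gives exactly h = [36352/5847, 31240/5847, 31744/5847, 35776/5847, 0, 12096/1949] (h[4] = 0 is the target).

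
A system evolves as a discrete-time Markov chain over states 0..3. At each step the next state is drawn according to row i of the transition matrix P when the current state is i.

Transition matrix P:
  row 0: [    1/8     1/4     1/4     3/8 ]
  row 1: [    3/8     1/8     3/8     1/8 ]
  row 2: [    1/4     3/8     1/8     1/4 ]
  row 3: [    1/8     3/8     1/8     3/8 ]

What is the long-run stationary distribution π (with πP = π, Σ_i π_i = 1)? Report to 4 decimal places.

Balance equations π_j = Σ_i π_i·P[i][j]:
  π_0 = 1/8·π_0 + 3/8·π_1 + 1/4·π_2 + 1/8·π_3
  π_1 = 1/4·π_0 + 1/8·π_1 + 3/8·π_2 + 3/8·π_3
  π_2 = 1/4·π_0 + 3/8·π_1 + 1/8·π_2 + 1/8·π_3
  normalize: π_0 + π_1 + π_2 + π_3 = 1
Solving the linear system gives exactly π = [2/9, 5/18, 2/9, 5/18].

π = [0.2222, 0.2778, 0.2222, 0.2778]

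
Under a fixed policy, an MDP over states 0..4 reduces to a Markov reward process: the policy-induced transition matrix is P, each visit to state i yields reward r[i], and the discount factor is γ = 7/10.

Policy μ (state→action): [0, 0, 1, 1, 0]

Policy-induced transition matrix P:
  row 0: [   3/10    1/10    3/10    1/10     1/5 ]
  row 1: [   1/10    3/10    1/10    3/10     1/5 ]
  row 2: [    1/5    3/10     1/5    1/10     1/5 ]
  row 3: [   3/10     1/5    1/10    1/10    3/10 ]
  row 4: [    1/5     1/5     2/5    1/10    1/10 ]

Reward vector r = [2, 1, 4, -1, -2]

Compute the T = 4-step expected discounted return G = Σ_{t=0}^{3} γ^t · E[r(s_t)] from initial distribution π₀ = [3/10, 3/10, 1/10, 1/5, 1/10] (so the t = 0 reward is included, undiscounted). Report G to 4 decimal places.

G = 2.3617

t=0: π = [0.3000, 0.3000, 0.1000, 0.2000, 0.1000], E[r] = 0.9000, γ^t·E[r] = 0.900000, running G = 0.900000
t=1: π = [0.2200, 0.2100, 0.2000, 0.1600, 0.2100], E[r] = 0.8700, γ^t·E[r] = 0.609000, running G = 1.509000
t=2: π = [0.2170, 0.2190, 0.2270, 0.1420, 0.1950], E[r] = 1.0290, γ^t·E[r] = 0.504210, running G = 2.013210
t=3: π = [0.2140, 0.2229, 0.2246, 0.1438, 0.1947], E[r] = 1.0161, γ^t·E[r] = 0.348522, running G = 2.361732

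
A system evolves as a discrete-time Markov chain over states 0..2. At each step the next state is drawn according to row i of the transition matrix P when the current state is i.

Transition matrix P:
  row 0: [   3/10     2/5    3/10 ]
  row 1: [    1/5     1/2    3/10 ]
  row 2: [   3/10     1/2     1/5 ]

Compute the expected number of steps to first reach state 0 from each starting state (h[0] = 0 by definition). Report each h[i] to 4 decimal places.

h = [0.0000, 4.4000, 4.0000]

First-step conditioning: h[0] = 0; for i ≠ 0, h[i] = 1 + Σ_k P[i][k]·h[k].
  h[1] = 1 + 1/2·h[1] + 3/10·h[2]
  h[2] = 1 + 1/2·h[1] + 1/5·h[2]
Solving the 2×2 linear system over states ≠ 0 gives exactly h = [0, 22/5, 4] (h[0] = 0 is the target).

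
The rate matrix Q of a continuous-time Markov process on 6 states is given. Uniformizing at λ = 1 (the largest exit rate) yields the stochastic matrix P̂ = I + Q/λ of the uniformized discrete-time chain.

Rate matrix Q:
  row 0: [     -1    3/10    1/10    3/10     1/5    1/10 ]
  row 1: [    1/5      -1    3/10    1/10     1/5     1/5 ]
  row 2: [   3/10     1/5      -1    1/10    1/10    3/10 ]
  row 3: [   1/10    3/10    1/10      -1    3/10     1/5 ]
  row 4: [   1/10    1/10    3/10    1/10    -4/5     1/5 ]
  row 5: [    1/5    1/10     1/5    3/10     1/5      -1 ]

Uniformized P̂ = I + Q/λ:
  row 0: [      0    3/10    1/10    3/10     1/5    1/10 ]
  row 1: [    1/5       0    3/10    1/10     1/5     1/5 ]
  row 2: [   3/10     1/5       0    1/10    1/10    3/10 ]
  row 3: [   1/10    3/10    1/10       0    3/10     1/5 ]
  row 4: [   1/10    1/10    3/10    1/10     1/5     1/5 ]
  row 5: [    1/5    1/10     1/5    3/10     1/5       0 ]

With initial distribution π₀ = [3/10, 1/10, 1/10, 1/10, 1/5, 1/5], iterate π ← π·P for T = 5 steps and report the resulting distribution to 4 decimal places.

t=0: π = [0.3000, 0.1000, 0.1000, 0.1000, 0.2000, 0.2000]
t=1: π = [0.1200, 0.1800, 0.1700, 0.1900, 0.2000, 0.1400]
t=2: π = [0.1540, 0.1610, 0.1730, 0.1330, 0.2020, 0.1770]
t=3: π = [0.1530, 0.1586, 0.1730, 0.1529, 0.1960, 0.1665]
t=4: π = [0.1518, 0.1626, 0.1703, 0.1486, 0.1980, 0.1687]
t=5: π = [0.1520, 0.1608, 0.1720, 0.1492, 0.1978, 0.1681]

π = [0.1520, 0.1608, 0.1720, 0.1492, 0.1978, 0.1681]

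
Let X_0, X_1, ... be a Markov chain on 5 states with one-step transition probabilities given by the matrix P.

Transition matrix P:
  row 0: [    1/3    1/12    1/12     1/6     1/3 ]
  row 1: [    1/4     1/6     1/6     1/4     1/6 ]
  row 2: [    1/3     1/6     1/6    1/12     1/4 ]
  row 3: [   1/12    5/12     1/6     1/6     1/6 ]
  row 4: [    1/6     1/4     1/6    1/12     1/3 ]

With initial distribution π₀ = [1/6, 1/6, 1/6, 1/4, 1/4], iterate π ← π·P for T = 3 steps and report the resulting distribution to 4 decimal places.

t=0: π = [0.1667, 0.1667, 0.1667, 0.2500, 0.2500]
t=1: π = [0.2153, 0.2361, 0.1528, 0.1458, 0.2500]
t=2: π = [0.2355, 0.2060, 0.1487, 0.1528, 0.2569]
t=3: π = [0.2351, 0.2066, 0.1470, 0.1500, 0.2611]

π = [0.2351, 0.2066, 0.1470, 0.1500, 0.2611]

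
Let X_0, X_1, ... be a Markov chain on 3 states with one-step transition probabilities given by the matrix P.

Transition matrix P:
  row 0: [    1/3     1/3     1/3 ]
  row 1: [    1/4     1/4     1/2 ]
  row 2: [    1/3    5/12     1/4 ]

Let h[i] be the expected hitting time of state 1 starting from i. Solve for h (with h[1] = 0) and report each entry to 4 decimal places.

h = [2.7857, 0.0000, 2.5714]

First-step conditioning: h[1] = 0; for i ≠ 1, h[i] = 1 + Σ_k P[i][k]·h[k].
  h[0] = 1 + 1/3·h[0] + 1/3·h[2]
  h[2] = 1 + 1/3·h[0] + 1/4·h[2]
Solving the 2×2 linear system over states ≠ 1 gives exactly h = [39/14, 0, 18/7] (h[1] = 0 is the target).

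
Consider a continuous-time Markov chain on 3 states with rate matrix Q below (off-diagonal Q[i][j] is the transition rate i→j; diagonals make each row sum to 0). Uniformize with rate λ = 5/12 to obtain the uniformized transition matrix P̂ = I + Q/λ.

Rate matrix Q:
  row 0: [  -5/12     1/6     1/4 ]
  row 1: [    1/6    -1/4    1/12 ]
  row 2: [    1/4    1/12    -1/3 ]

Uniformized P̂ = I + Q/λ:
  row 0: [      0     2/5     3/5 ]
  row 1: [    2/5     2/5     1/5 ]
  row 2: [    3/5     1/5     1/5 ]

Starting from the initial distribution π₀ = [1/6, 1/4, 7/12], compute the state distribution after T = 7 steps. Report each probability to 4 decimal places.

t=0: π = [0.1667, 0.2500, 0.5833]
t=1: π = [0.4500, 0.2833, 0.2667]
t=2: π = [0.2733, 0.3467, 0.3800]
t=3: π = [0.3667, 0.3240, 0.3093]
t=4: π = [0.3152, 0.3381, 0.3467]
t=5: π = [0.3433, 0.3307, 0.3261]
t=6: π = [0.3279, 0.3348, 0.3373]
t=7: π = [0.3363, 0.3325, 0.3312]

π = [0.3363, 0.3325, 0.3312]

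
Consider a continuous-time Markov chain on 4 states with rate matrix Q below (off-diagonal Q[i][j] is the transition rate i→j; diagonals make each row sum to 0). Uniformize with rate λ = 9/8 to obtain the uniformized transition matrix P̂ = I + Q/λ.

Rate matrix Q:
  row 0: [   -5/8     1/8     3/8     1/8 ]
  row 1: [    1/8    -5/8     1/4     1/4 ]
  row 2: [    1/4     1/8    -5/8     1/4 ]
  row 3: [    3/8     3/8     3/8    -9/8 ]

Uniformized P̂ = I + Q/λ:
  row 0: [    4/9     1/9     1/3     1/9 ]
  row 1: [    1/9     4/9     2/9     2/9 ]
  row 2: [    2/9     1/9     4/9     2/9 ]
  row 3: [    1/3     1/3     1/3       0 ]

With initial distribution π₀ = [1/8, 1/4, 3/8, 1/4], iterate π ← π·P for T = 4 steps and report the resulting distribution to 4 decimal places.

π = [0.2758, 0.2203, 0.3470, 0.1569]

t=0: π = [0.1250, 0.2500, 0.3750, 0.2500]
t=1: π = [0.2500, 0.2500, 0.3472, 0.1528]
t=2: π = [0.2670, 0.2284, 0.3441, 0.1605]
t=3: π = [0.2740, 0.2229, 0.3462, 0.1569]
t=4: π = [0.2758, 0.2203, 0.3470, 0.1569]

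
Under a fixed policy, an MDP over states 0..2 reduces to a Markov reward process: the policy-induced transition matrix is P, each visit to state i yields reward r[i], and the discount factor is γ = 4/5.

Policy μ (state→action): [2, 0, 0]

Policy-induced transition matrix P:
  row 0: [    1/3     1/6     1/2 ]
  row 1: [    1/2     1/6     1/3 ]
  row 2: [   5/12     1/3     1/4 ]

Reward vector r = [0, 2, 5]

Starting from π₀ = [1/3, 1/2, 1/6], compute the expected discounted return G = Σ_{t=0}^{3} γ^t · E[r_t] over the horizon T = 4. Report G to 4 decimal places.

t=0: π = [0.3333, 0.5000, 0.1667], E[r] = 1.8333, γ^t·E[r] = 1.833333, running G = 1.833333
t=1: π = [0.4306, 0.1944, 0.3750], E[r] = 2.2639, γ^t·E[r] = 1.811111, running G = 3.644444
t=2: π = [0.3970, 0.2292, 0.3738], E[r] = 2.3275, γ^t·E[r] = 1.489630, running G = 5.134074
t=3: π = [0.4027, 0.2290, 0.3683], E[r] = 2.2997, γ^t·E[r] = 1.177432, running G = 6.311506

G = 6.3115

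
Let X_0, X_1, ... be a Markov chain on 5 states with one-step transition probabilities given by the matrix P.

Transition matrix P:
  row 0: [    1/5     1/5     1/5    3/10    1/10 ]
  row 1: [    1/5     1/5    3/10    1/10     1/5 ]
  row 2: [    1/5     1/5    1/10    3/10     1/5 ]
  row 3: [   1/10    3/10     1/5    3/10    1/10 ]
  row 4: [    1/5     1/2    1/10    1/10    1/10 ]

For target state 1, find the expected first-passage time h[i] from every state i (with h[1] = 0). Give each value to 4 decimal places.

h = [3.8053, 0.0000, 3.7093, 3.4248, 2.7494]

First-step conditioning: h[1] = 0; for i ≠ 1, h[i] = 1 + Σ_k P[i][k]·h[k].
  h[0] = 1 + 1/5·h[0] + 1/5·h[2] + 3/10·h[3] + 1/10·h[4]
  h[2] = 1 + 1/5·h[0] + 1/10·h[2] + 3/10·h[3] + 1/5·h[4]
  h[3] = 1 + 1/10·h[0] + 1/5·h[2] + 3/10·h[3] + 1/10·h[4]
  h[4] = 1 + 1/5·h[0] + 1/10·h[2] + 1/10·h[3] + 1/10·h[4]
Solving the 4×4 linear system over states ≠ 1 gives exactly h = [11100/2917, 0, 10820/2917, 9990/2917, 8020/2917] (h[1] = 0 is the target).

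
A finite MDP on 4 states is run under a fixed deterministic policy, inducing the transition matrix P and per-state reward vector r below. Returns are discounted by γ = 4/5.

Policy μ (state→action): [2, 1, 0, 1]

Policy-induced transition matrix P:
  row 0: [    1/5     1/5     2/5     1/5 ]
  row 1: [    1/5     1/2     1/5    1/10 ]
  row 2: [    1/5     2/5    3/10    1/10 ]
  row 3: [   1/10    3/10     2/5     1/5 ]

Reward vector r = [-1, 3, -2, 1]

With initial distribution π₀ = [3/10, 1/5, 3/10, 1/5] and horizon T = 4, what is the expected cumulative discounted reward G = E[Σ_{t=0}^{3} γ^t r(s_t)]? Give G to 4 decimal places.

t=0: π = [0.3000, 0.2000, 0.3000, 0.2000], E[r] = -0.1000, γ^t·E[r] = -0.100000, running G = -0.100000
t=1: π = [0.1800, 0.3400, 0.3300, 0.1500], E[r] = 0.3300, γ^t·E[r] = 0.264000, running G = 0.164000
t=2: π = [0.1850, 0.3830, 0.2990, 0.1330], E[r] = 0.4990, γ^t·E[r] = 0.319360, running G = 0.483360
t=3: π = [0.1867, 0.3880, 0.2935, 0.1318], E[r] = 0.5221, γ^t·E[r] = 0.267315, running G = 0.750675

G = 0.7507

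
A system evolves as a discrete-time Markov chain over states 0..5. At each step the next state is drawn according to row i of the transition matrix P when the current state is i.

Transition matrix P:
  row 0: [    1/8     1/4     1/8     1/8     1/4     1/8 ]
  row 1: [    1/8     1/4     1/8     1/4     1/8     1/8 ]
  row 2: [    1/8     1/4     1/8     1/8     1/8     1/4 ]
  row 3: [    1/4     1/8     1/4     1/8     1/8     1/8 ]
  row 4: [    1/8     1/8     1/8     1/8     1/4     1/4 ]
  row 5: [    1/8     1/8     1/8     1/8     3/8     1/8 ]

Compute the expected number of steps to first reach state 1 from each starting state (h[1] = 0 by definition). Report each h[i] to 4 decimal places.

First-step conditioning: h[1] = 0; for i ≠ 1, h[i] = 1 + Σ_k P[i][k]·h[k].
  h[0] = 1 + 1/8·h[0] + 1/8·h[2] + 1/8·h[3] + 1/4·h[4] + 1/8·h[5]
  h[2] = 1 + 1/8·h[0] + 1/8·h[2] + 1/8·h[3] + 1/8·h[4] + 1/4·h[5]
  h[3] = 1 + 1/4·h[0] + 1/4·h[2] + 1/8·h[3] + 1/8·h[4] + 1/8·h[5]
  h[4] = 1 + 1/8·h[0] + 1/8·h[2] + 1/8·h[3] + 1/4·h[4] + 1/4·h[5]
  h[5] = 1 + 1/8·h[0] + 1/8·h[2] + 1/8·h[3] + 3/8·h[4] + 1/8·h[5]
Solving the 5×5 linear system over states ≠ 1 gives exactly h = [224/41, 0, 224/41, 248/41, 256/41, 256/41] (h[1] = 0 is the target).

h = [5.4634, 0.0000, 5.4634, 6.0488, 6.2439, 6.2439]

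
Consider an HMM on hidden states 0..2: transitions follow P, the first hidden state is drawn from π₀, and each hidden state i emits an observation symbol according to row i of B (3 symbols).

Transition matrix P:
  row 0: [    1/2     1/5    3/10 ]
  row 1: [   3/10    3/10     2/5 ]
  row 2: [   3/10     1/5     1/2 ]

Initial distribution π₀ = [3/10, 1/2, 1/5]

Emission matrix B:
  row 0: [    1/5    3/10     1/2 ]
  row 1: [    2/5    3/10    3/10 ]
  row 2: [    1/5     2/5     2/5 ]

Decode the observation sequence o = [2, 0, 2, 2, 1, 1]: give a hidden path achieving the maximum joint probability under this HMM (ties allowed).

path = [1, 1, 2, 2, 2, 2]

t=0: δ = [1.500e-01, 1.500e-01, 8.000e-02]  (obs o_0=2)
t=1: δ = [1.500e-02, 1.800e-02, 1.200e-02]  ψ = [0, 1, 1]  (obs o_1=0)
t=2: δ = [3.750e-03, 1.620e-03, 2.880e-03]  ψ = [0, 1, 1]  (obs o_2=2)
t=3: δ = [9.375e-04, 2.250e-04, 5.760e-04]  ψ = [0, 0, 2]  (obs o_3=2)
t=4: δ = [1.406e-04, 5.625e-05, 1.152e-04]  ψ = [0, 0, 2]  (obs o_4=1)
t=5: δ = [2.109e-05, 8.438e-06, 2.304e-05]  ψ = [0, 0, 2]  (obs o_5=1)
backtrack: best end state = 2; path = [1, 1, 2, 2, 2, 2]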